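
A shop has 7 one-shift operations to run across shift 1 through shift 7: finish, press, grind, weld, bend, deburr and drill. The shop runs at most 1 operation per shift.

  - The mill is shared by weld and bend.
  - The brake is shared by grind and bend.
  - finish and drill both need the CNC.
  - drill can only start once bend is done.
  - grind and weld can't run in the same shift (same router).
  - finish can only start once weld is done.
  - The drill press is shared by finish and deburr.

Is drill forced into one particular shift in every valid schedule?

No

drill can be shift 2 (e.g. weld in shift 3; grind in shift 6; finish in shift 4; bend in shift 1; press in shift 5; drill in shift 2; deburr in shift 7) or shift 3 (e.g. grind -> shift 6, drill -> shift 3, weld -> shift 1, bend -> shift 2, press -> shift 5, finish -> shift 4, deburr -> shift 7).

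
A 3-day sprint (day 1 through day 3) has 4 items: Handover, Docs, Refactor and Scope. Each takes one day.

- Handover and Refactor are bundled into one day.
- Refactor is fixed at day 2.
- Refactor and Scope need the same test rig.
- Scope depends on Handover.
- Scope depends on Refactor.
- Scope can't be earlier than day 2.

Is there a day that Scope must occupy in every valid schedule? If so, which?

day 3

Scope's window is day 2–day 3.
Refactor is fixed at day 2, and Scope can't share a day with Refactor.
So Scope must be day 3.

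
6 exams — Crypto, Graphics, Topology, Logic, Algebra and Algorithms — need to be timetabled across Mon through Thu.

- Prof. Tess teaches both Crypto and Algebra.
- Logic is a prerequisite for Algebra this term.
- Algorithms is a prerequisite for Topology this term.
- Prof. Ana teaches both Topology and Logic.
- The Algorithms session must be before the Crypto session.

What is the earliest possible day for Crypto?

Precedence pushes Crypto to at least Tue.
Crypto at Tue is achievable: Graphics=Mon, Crypto=Tue, Algorithms=Mon, Topology=Tue, Logic=Mon, Algebra=Wed.

Tue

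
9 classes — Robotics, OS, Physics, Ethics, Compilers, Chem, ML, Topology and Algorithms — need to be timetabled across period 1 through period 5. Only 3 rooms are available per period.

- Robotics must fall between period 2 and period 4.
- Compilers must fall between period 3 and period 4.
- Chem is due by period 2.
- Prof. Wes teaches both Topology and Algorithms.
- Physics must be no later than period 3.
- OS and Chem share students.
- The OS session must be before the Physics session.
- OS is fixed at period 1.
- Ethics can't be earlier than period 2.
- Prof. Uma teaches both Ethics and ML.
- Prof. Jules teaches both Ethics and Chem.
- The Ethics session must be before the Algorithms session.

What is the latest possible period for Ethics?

period 4

Ethics is available from period 2; downstream work caps Ethics at period 4.
Ethics at period 4 is achievable: Topology=period 1, Robotics=period 2, Compilers=period 3, Ethics=period 4, Physics=period 2, OS=period 1, Chem=period 2, ML=period 1, Algorithms=period 5.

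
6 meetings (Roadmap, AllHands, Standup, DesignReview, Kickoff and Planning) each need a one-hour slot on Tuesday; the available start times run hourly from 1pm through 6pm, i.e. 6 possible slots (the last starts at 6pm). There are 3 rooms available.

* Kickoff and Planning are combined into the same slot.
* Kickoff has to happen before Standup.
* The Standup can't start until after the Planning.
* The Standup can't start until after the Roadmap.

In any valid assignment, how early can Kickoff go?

Downstream work caps Kickoff at 5pm.
Kickoff at 1pm is achievable: Kickoff in 1pm; AllHands in 2pm; Planning in 1pm; Standup in 2pm; Roadmap in 1pm; DesignReview in 2pm.

1pm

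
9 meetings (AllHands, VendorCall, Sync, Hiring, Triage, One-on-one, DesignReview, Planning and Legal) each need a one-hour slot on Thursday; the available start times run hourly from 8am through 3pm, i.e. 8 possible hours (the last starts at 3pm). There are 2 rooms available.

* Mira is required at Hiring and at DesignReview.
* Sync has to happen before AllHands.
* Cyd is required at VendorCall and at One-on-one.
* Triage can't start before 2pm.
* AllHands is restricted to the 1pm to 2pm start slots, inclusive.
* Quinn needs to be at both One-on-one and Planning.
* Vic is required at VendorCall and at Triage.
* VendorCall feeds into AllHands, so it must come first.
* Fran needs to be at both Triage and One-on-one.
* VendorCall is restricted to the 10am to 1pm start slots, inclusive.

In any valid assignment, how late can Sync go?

Downstream work caps Sync at 1pm.
Sync at 1pm is achievable: DesignReview=9am, Hiring=8am, One-on-one=8am, VendorCall=10am, AllHands=2pm, Legal=10am, Sync=1pm, Triage=2pm, Planning=9am.

1pm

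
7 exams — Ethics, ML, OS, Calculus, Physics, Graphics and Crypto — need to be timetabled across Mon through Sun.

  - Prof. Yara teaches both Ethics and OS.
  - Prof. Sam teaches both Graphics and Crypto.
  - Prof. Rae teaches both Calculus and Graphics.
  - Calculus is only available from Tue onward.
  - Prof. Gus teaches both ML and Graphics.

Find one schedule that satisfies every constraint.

Ethics=Mon, Physics=Mon, OS=Tue, Crypto=Mon, Calculus=Tue, ML=Mon, Graphics=Wed

Checking: Graphics(Wed) != Crypto(Mon); Calculus(Tue) != Graphics(Wed); ML(Mon) != Graphics(Wed); Ethics(Mon) != OS(Tue); Calculus=Tue in [Tue,Sun].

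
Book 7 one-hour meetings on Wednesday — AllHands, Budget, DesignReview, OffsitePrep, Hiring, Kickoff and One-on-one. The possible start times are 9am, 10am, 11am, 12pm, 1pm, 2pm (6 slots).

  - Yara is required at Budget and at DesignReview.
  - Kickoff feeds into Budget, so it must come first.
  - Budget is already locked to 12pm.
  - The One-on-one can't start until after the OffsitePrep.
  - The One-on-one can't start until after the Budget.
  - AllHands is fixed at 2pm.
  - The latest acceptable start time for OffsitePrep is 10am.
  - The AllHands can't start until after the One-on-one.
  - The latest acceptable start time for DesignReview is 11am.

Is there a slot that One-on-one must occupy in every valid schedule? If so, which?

Budget is fixed at 12pm and must come before One-on-one, so One-on-one is at least 1pm.
AllHands is fixed at 2pm and must come after One-on-one, so One-on-one is at most 1pm.
So One-on-one must be 1pm.

1pm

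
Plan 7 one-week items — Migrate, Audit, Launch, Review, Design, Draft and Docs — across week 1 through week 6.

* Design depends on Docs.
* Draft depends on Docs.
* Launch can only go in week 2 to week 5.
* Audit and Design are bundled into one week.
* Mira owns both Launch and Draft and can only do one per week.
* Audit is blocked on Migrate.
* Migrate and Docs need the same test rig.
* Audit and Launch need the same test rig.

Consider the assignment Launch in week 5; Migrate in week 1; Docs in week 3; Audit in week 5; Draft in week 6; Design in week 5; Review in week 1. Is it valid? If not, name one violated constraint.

Audit and Design are bundled into one week — holds.
Migrate and Docs need the same test rig — holds.
Design depends on Docs — holds.
Audit is blocked on Migrate — holds.
Mira owns both Launch and Draft and can only do one per week — holds.
Draft depends on Docs — holds.
Audit and Launch need the same test rig — violated.
Launch can only go in week 2 to week 5 — holds.

Invalid. Audit and Launch need the same test rig.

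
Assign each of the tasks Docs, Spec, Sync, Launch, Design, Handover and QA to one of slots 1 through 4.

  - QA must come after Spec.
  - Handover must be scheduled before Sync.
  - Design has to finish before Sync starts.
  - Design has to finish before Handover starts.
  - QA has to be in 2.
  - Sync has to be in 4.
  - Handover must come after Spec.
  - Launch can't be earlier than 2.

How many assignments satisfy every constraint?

Splitting on Docs: it can be 1 (9), 2 (9), 3 (9), 4 (9). Listing each branch's schedules as (Spec, Sync, Launch, Design, Handover, QA):
Docs=1: (1,4,2,1,2,2) (1,4,2,1,3,2) (1,4,2,2,3,2) (1,4,3,1,2,2) (1,4,3,1,3,2) (1,4,3,2,3,2) (1,4,4,1,2,2) (1,4,4,1,3,2) (1,4,4,2,3,2) — 9.
Docs=2: (1,4,2,1,2,2) (1,4,2,1,3,2) (1,4,2,2,3,2) (1,4,3,1,2,2) (1,4,3,1,3,2) (1,4,3,2,3,2) (1,4,4,1,2,2) (1,4,4,1,3,2) (1,4,4,2,3,2) — 9.
Docs=3: (1,4,2,1,2,2) (1,4,2,1,3,2) (1,4,2,2,3,2) (1,4,3,1,2,2) (1,4,3,1,3,2) (1,4,3,2,3,2) (1,4,4,1,2,2) (1,4,4,1,3,2) (1,4,4,2,3,2) — 9.
Docs=4: (1,4,2,1,2,2) (1,4,2,1,3,2) (1,4,2,2,3,2) (1,4,3,1,2,2) (1,4,3,1,3,2) (1,4,3,2,3,2) (1,4,4,1,2,2) (1,4,4,1,3,2) (1,4,4,2,3,2) — 9.
Summing: 9 + 9 + 9 + 9 = 36.

36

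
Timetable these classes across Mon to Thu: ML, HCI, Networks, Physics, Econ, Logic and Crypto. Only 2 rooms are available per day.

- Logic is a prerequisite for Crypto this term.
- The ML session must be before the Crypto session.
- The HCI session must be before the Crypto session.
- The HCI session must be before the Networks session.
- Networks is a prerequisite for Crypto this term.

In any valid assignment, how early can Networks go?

Tue

Precedence pushes Networks to at least Tue; downstream work caps Networks at Wed.
Networks at Tue is achievable: Crypto=Wed, HCI=Mon, Logic=Tue, Physics=Wed, Networks=Tue, ML=Mon, Econ=Thu.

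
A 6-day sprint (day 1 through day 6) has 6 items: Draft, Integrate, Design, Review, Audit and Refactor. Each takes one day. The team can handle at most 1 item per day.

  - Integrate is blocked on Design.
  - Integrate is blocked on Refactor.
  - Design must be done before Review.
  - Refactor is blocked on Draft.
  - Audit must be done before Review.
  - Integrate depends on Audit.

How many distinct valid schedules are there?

Splitting on Draft: it can be day 1 (14), day 2 (10), day 3 (6), day 4 (2). Listing each branch's schedules as (Integrate, Design, Review, Audit, Refactor) by day number:
Draft=day 1: (5,2,6,3,4) (5,2,6,4,3) (5,3,6,2,4) (5,3,6,4,2) (5,4,6,2,3) (5,4,6,3,2) (6,2,4,3,5) (6,2,5,3,4) (6,2,5,4,3) (6,3,4,2,5) (6,3,5,2,4) (6,3,5,4,2) (6,4,5,2,3) (6,4,5,3,2) — 14.
Draft=day 2: (5,1,6,3,4) (5,1,6,4,3) (5,3,6,1,4) (5,4,6,1,3) (6,1,4,3,5) (6,1,5,3,4) (6,1,5,4,3) (6,3,4,1,5) (6,3,5,1,4) (6,4,5,1,3) — 10.
Draft=day 3: (5,1,6,2,4) (5,2,6,1,4) (6,1,4,2,5) (6,1,5,2,4) (6,2,4,1,5) (6,2,5,1,4) — 6.
Draft=day 4: (6,1,3,2,5) (6,2,3,1,5) — 2.
Summing: 14 + 10 + 6 + 2 = 32.

32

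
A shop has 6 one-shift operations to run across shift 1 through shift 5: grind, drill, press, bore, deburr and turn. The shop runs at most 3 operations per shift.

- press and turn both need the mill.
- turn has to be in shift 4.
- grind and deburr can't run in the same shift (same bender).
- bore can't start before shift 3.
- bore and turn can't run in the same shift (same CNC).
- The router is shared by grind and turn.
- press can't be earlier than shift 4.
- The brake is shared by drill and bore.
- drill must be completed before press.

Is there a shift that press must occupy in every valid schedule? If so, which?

shift 5

press's window is shift 4–shift 5.
turn is fixed at shift 4, and press can't share a shift with turn.
So press must be shift 5.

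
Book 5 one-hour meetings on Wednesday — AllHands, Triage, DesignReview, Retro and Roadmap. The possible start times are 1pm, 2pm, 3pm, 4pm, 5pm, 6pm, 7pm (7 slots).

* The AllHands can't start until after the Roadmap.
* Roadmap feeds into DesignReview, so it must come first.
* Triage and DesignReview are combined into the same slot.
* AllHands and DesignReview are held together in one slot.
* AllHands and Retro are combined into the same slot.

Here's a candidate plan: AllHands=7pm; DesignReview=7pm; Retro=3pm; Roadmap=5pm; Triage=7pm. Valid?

Triage and DesignReview are combined into the same slot — holds.
AllHands and DesignReview are held together in one slot — holds.
The AllHands can't start until after the Roadmap — holds.
Roadmap feeds into DesignReview, so it must come first — holds.
AllHands and Retro are combined into the same slot — violated.

No — it violates: AllHands and Retro are combined into the same slot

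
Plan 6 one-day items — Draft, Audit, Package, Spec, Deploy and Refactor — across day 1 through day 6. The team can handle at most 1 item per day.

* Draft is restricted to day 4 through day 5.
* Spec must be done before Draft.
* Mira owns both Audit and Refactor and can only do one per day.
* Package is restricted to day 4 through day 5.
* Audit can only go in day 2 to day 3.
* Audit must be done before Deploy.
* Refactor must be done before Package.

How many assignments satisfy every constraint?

Splitting on Draft: it can be day 4 (4), day 5 (4). Listing each branch's schedules as (Audit, Package, Spec, Deploy, Refactor) by day number:
Draft=day 4: (2,5,1,6,3) (2,5,3,6,1) (3,5,1,6,2) (3,5,2,6,1) — 4.
Draft=day 5: (2,4,1,6,3) (2,4,3,6,1) (3,4,1,6,2) (3,4,2,6,1) — 4.
Summing: 4 + 4 = 8.

8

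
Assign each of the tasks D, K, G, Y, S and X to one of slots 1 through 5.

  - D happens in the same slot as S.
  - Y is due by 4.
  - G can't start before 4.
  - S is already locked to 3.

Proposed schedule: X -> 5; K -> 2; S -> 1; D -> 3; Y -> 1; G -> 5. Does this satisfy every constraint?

Y is due by 4 — holds.
D happens in the same slot as S — violated.
S is already locked to 3 — violated.
G can't start before 4 — holds.

No. S is already locked to 3 is not satisfied.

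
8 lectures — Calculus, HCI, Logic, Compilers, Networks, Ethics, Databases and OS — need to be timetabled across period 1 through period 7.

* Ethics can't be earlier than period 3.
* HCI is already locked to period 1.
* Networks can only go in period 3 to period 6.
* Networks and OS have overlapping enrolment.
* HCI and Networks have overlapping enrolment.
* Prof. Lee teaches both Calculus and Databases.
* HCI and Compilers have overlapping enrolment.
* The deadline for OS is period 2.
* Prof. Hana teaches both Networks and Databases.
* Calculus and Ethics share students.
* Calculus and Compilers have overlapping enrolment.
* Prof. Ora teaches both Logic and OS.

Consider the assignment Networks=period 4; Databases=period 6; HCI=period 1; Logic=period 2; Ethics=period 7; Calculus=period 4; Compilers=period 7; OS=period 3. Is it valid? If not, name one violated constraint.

Invalid. The deadline for OS is period 2.

Calculus and Compilers have overlapping enrolment — holds.
Networks and OS have overlapping enrolment — holds.
Prof. Hana teaches both Networks and Databases — holds.
HCI is already locked to period 1 — holds.
Ethics can't be earlier than period 3 — holds.
Prof. Ora teaches both Logic and OS — holds.
HCI and Networks have overlapping enrolment — holds.
Prof. Lee teaches both Calculus and Databases — holds.
Networks can only go in period 3 to period 6 — holds.
HCI and Compilers have overlapping enrolment — holds.
Calculus and Ethics share students — holds.
The deadline for OS is period 2 — violated.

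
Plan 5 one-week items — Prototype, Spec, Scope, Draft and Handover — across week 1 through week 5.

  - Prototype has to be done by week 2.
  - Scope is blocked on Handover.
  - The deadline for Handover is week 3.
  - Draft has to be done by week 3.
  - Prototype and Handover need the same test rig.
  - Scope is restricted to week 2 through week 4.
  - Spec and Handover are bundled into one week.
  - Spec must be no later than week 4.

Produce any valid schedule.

Prototype -> week 1; Spec -> week 2; Handover -> week 2; Draft -> week 1; Scope -> week 3

Checking: Handover(week 2) before Scope(week 3); Prototype(week 1) != Handover(week 2); Spec = Handover = week 2; Handover=week 2 in [week 1,week 3]; Spec=week 2 in [week 1,week 4]; Draft=week 1 in [week 1,week 3]; Prototype=week 1 in [week 1,week 2]; Scope=week 3 in [week 2,week 4].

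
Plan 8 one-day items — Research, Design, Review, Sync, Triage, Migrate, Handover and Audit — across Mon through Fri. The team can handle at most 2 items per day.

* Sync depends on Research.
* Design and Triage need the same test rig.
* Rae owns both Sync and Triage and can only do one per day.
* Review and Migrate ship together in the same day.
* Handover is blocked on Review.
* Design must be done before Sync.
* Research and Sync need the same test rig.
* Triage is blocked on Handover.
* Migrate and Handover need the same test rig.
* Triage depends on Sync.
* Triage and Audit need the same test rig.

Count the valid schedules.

Splitting on Research: it can be Mon (16), Tue (16), Wed (14). Listing each branch's schedules as (Design, Review, Sync, Triage, Migrate, Handover, Audit):
Research=Mon: (Mon,Tue,Wed,Thu,Tue,Wed,Fri) (Mon,Tue,Wed,Fri,Tue,Wed,Thu) (Mon,Tue,Wed,Fri,Tue,Thu,Wed) (Mon,Tue,Wed,Fri,Tue,Thu,Thu) (Mon,Tue,Thu,Fri,Tue,Wed,Wed) (Mon,Tue,Thu,Fri,Tue,Wed,Thu) (Mon,Tue,Thu,Fri,Tue,Thu,Wed) (Mon,Wed,Tue,Fri,Wed,Thu,Tue) (Mon,Wed,Tue,Fri,Wed,Thu,Thu) (Mon,Wed,Thu,Fri,Wed,Thu,Tue) (Tue,Wed,Thu,Fri,Wed,Thu,Mon) (Tue,Wed,Thu,Fri,Wed,Thu,Tue) (Wed,Tue,Thu,Fri,Tue,Wed,Mon) (Wed,Tue,Thu,Fri,Tue,Wed,Thu) (Wed,Tue,Thu,Fri,Tue,Thu,Mon) (Wed,Tue,Thu,Fri,Tue,Thu,Wed) — 16.
Research=Tue: (Mon,Wed,Thu,Fri,Wed,Thu,Mon) (Mon,Wed,Thu,Fri,Wed,Thu,Tue) (Tue,Mon,Wed,Thu,Mon,Wed,Fri) (Tue,Mon,Wed,Fri,Mon,Wed,Thu) (Tue,Mon,Wed,Fri,Mon,Thu,Wed) (Tue,Mon,Wed,Fri,Mon,Thu,Thu) (Tue,Mon,Thu,Fri,Mon,Wed,Wed) (Tue,Mon,Thu,Fri,Mon,Wed,Thu) (Tue,Mon,Thu,Fri,Mon,Thu,Wed) (Tue,Wed,Thu,Fri,Wed,Thu,Mon) (Wed,Mon,Thu,Fri,Mon,Tue,Wed) (Wed,Mon,Thu,Fri,Mon,Tue,Thu) (Wed,Mon,Thu,Fri,Mon,Wed,Tue) (Wed,Mon,Thu,Fri,Mon,Wed,Thu) (Wed,Mon,Thu,Fri,Mon,Thu,Tue) (Wed,Mon,Thu,Fri,Mon,Thu,Wed) — 16.
Research=Wed: (Mon,Tue,Thu,Fri,Tue,Wed,Mon) (Mon,Tue,Thu,Fri,Tue,Wed,Thu) (Mon,Tue,Thu,Fri,Tue,Thu,Mon) (Mon,Tue,Thu,Fri,Tue,Thu,Wed) (Tue,Mon,Thu,Fri,Mon,Tue,Wed) (Tue,Mon,Thu,Fri,Mon,Tue,Thu) (Tue,Mon,Thu,Fri,Mon,Wed,Tue) (Tue,Mon,Thu,Fri,Mon,Wed,Thu) (Tue,Mon,Thu,Fri,Mon,Thu,Tue) (Tue,Mon,Thu,Fri,Mon,Thu,Wed) (Wed,Mon,Thu,Fri,Mon,Tue,Tue) (Wed,Mon,Thu,Fri,Mon,Tue,Thu) (Wed,Mon,Thu,Fri,Mon,Thu,Tue) (Wed,Tue,Thu,Fri,Tue,Thu,Mon) — 14.
Summing: 16 + 16 + 14 = 46.

46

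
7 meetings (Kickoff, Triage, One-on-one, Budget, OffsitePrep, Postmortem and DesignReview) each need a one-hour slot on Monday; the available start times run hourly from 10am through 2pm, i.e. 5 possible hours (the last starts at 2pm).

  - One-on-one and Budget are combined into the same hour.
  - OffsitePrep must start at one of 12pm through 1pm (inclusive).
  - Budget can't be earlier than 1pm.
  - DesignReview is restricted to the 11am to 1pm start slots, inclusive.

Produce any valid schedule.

Triage -> 10am, Kickoff -> 10am, One-on-one -> 1pm, Budget -> 1pm, DesignReview -> 11am, OffsitePrep -> 12pm, Postmortem -> 10am

Checking: One-on-one = Budget = 1pm; Budget=1pm in [1pm,2pm]; OffsitePrep=12pm in [12pm,1pm]; DesignReview=11am in [11am,1pm].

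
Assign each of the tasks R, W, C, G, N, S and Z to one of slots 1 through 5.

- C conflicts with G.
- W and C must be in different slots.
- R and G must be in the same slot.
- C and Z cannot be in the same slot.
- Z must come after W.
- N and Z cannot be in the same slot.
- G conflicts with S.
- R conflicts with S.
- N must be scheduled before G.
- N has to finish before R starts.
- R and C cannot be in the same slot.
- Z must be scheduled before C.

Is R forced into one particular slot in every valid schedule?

R can be 2 (e.g. Z=2; R=2; N=1; G=2; C=3; W=1; S=1) or 3 (e.g. S in 1; R in 3; N in 1; C in 4; Z in 2; W in 1; G in 3).

No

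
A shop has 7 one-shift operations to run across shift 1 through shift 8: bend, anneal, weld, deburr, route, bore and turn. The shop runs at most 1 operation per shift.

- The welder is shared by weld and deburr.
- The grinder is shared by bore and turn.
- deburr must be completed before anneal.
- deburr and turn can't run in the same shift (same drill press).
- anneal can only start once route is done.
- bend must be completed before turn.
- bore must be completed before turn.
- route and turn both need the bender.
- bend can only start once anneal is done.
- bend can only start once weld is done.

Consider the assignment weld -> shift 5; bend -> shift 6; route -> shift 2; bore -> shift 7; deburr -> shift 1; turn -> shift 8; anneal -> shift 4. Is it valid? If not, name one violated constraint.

Yes, all constraints hold

anneal can only start once route is done — holds.
deburr must be completed before anneal — holds.
bend can only start once weld is done — holds.
deburr and turn can't run in the same shift (same drill press) — holds.
The shop runs at most 1 operation per shift — holds.
bend can only start once anneal is done — holds.
The grinder is shared by bore and turn — holds.
The welder is shared by weld and deburr — holds.
route and turn both need the bender — holds.
bore must be completed before turn — holds.
bend must be completed before turn — holds.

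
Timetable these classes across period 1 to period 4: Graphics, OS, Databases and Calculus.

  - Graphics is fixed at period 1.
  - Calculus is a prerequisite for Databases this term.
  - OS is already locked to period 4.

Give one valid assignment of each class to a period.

Graphics in period 1, OS in period 4, Databases in period 2, Calculus in period 1

Checking: Calculus(period 1) before Databases(period 2); Graphics=period 1 in [period 1,period 1]; OS=period 4 in [period 4,period 4].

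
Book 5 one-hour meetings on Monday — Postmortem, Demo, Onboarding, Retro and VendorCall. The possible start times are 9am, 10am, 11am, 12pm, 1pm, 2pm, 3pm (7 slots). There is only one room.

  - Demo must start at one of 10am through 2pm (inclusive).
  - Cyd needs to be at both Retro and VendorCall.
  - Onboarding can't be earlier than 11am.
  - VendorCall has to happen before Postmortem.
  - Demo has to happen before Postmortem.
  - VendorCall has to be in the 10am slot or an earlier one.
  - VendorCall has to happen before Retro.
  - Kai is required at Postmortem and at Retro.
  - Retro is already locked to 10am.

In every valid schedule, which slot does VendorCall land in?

VendorCall's window is 9am–10am.
Retro is fixed at 10am, and VendorCall can't share a slot with Retro.
So VendorCall must be 9am.

9am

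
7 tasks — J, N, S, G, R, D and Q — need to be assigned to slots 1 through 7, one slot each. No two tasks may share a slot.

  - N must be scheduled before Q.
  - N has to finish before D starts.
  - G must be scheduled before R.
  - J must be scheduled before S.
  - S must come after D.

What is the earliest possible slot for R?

2

Precedence pushes R to at least 2.
R at 2 is achievable: J in 5, D in 4, N in 3, Q in 7, S in 6, G in 1, R in 2.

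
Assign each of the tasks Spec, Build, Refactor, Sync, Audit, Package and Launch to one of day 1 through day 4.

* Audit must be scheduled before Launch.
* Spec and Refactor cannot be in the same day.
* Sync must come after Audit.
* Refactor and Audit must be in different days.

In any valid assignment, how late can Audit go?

day 3

Downstream work caps Audit at day 3.
Audit at day 3 is achievable: Launch -> day 4, Spec -> day 1, Build -> day 1, Package -> day 1, Audit -> day 3, Sync -> day 4, Refactor -> day 2.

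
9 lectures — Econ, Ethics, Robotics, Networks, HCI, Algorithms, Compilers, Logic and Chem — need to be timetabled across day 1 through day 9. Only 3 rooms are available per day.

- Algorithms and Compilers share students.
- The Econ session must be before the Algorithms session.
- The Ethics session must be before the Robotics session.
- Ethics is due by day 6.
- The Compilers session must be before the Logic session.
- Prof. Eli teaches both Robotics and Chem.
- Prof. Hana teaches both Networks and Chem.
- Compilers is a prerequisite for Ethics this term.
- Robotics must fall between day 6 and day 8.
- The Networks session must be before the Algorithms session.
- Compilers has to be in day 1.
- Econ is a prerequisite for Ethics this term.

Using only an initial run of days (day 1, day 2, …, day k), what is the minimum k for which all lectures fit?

6

The precedence chain requires at least 3 distinct days.
With at most 3 per day and 9 lectures, at least 3 days are needed.
Robotics can't be placed before day 6, so the schedule must run through at least day 6.
6 works (last occupied day: day 6): for example HCI -> day 3, Networks -> day 1, Econ -> day 1, Algorithms -> day 2, Ethics -> day 2, Robotics -> day 6, Logic -> day 2, Compilers -> day 1, Chem -> day 3.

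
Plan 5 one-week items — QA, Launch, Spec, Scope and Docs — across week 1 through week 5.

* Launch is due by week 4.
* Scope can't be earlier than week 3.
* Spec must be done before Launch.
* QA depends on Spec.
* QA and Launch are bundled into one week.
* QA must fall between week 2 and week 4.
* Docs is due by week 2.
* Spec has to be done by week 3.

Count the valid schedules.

Splitting on QA: it can be week 2 (6), week 3 (12), week 4 (18). Listing each branch's schedules as (Launch, Spec, Scope, Docs) by week number:
QA=week 2: (2,1,3,1) (2,1,3,2) (2,1,4,1) (2,1,4,2) (2,1,5,1) (2,1,5,2) — 6.
QA=week 3: (3,1,3,1) (3,1,3,2) (3,1,4,1) (3,1,4,2) (3,1,5,1) (3,1,5,2) (3,2,3,1) (3,2,3,2) (3,2,4,1) (3,2,4,2) (3,2,5,1) (3,2,5,2) — 12.
QA=week 4: (4,1,3,1) (4,1,3,2) (4,1,4,1) (4,1,4,2) (4,1,5,1) (4,1,5,2) (4,2,3,1) (4,2,3,2) (4,2,4,1) (4,2,4,2) (4,2,5,1) (4,2,5,2) (4,3,3,1) (4,3,3,2) (4,3,4,1) (4,3,4,2) (4,3,5,1) (4,3,5,2) — 18.
Summing: 6 + 12 + 18 = 36.

36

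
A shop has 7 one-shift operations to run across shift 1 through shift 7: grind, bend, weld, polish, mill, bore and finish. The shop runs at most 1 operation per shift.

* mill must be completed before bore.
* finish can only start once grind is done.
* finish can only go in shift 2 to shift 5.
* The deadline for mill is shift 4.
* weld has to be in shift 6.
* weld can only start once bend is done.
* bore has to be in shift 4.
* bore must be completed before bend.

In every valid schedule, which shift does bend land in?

shift 5

bore is fixed at shift 4 and must come before bend, so bend is at least shift 5.
weld is fixed at shift 6 and must come after bend, so bend is at most shift 5.
So bend must be shift 5.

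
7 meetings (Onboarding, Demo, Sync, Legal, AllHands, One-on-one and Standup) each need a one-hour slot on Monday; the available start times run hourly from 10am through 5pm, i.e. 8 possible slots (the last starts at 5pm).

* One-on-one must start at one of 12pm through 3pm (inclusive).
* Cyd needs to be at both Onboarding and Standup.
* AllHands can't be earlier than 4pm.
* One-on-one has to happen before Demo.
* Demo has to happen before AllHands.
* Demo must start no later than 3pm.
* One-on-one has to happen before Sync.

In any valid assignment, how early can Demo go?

1pm

Precedence pushes Demo to at least 1pm; Demo's own window allows nothing later than 3pm.
Demo at 1pm is achievable: One-on-one in 12pm; Standup in 11am; Onboarding in 10am; AllHands in 4pm; Sync in 1pm; Demo in 1pm; Legal in 10am.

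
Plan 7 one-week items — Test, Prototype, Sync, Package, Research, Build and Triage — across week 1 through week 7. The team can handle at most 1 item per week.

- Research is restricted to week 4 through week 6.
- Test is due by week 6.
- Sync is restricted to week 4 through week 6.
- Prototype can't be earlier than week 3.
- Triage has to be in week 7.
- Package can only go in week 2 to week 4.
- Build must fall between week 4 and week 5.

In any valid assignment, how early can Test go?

Test's own window allows nothing later than week 6.
Test at week 1 is achievable: Package=week 2; Prototype=week 3; Build=week 4; Triage=week 7; Test=week 1; Sync=week 5; Research=week 6.

week 1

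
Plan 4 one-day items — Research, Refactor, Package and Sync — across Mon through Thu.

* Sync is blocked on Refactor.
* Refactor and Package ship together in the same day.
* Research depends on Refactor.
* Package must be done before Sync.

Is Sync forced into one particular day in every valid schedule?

No

Sync can be Tue (e.g. Sync=Tue, Refactor=Mon, Research=Tue, Package=Mon) or Wed (e.g. Refactor in Mon, Package in Mon, Sync in Wed, Research in Tue).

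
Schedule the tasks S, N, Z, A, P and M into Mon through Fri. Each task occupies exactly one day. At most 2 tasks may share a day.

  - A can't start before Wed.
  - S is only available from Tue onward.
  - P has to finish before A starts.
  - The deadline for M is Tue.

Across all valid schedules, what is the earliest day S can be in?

S is available from Tue.
S at Tue is achievable: A -> Wed; Z -> Wed; S -> Tue; N -> Tue; P -> Mon; M -> Mon.

Tue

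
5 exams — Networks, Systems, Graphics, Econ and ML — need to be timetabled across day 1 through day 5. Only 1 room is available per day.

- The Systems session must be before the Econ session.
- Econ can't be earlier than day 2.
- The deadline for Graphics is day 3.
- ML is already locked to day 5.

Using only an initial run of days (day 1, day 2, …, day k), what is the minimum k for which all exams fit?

5 days

The precedence chain requires at least 2 distinct days.
With at most 1 per day and 5 exams, at least 5 days are needed.
ML can't be placed before day 5, so the schedule must run through at least day 5.
5 works (last occupied day: day 5): for example Econ in day 3, Graphics in day 1, Networks in day 4, Systems in day 2, ML in day 5.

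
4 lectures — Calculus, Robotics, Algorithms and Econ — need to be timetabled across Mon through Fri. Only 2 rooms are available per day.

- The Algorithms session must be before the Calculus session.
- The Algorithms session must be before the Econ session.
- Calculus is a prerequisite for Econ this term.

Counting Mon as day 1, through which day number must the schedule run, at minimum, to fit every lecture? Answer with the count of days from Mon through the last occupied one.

3 days

The precedence chain requires at least 3 distinct days.
With at most 2 per day and 4 lectures, at least 2 days are needed.
3 works (last occupied day: Wed): for example Robotics=Mon, Calculus=Tue, Econ=Wed, Algorithms=Mon.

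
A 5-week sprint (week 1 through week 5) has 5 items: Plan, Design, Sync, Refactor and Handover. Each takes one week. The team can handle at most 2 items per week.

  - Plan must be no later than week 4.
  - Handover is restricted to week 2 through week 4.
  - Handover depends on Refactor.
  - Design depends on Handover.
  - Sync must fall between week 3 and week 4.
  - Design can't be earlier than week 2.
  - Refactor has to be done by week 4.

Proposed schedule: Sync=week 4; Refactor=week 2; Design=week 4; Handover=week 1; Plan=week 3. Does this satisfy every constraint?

The team can handle at most 2 items per week — holds.
Design depends on Handover — holds.
Design can't be earlier than week 2 — holds.
Refactor has to be done by week 4 — holds.
Handover is restricted to week 2 through week 4 — violated.
Sync must fall between week 3 and week 4 — holds.
Plan must be no later than week 4 — holds.
Handover depends on Refactor — violated.

No — it violates: Handover is restricted to week 2 through week 4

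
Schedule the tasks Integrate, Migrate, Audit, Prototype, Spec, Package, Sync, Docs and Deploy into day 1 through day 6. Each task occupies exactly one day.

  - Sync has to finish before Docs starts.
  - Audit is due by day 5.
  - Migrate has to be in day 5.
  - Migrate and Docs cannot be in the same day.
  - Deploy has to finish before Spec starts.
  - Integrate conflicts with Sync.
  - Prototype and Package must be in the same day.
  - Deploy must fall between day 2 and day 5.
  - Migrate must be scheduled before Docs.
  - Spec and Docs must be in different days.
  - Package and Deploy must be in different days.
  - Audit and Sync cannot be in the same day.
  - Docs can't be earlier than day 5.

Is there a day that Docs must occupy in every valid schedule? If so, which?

day 6

Docs's window is day 5–day 6.
Migrate is fixed at day 5, and Docs can't share a day with Migrate.
So Docs must be day 6.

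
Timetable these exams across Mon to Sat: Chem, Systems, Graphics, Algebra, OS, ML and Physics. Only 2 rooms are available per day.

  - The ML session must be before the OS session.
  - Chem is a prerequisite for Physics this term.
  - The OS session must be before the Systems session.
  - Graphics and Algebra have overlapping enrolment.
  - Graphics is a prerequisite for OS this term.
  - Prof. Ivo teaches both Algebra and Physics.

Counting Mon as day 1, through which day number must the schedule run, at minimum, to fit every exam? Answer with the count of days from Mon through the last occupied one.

4 days

The precedence chain requires at least 3 distinct days.
With at most 2 per day and 7 exams, at least 4 days are needed.
4 works (last occupied day: Thu): for example OS -> Tue, Graphics -> Mon, Physics -> Wed, Algebra -> Thu, Systems -> Wed, Chem -> Tue, ML -> Mon.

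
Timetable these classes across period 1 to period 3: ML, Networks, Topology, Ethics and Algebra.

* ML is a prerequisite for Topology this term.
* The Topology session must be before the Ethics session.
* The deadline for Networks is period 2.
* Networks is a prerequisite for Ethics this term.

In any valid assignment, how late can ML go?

Downstream work caps ML at period 1.
ML at period 1 is achievable: Ethics=period 3; ML=period 1; Topology=period 2; Algebra=period 1; Networks=period 1.

period 1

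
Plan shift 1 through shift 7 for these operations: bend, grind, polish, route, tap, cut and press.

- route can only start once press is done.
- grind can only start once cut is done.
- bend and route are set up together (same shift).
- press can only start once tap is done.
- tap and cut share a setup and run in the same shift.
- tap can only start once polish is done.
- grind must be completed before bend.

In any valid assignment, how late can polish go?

shift 4

Downstream work caps polish at shift 4.
polish at shift 4 is achievable: tap=shift 5; bend=shift 7; route=shift 7; grind=shift 6; polish=shift 4; cut=shift 5; press=shift 6.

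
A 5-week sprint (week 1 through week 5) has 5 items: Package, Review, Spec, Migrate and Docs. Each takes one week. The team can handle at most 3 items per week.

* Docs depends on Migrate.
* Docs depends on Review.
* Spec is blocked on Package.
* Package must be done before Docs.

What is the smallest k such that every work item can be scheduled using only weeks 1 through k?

The precedence chain requires at least 2 distinct weeks.
With at most 3 per week and 5 work items, at least 2 weeks are needed.
2 works (last occupied week: week 2): for example Review=week 1, Spec=week 2, Package=week 1, Docs=week 2, Migrate=week 1.

2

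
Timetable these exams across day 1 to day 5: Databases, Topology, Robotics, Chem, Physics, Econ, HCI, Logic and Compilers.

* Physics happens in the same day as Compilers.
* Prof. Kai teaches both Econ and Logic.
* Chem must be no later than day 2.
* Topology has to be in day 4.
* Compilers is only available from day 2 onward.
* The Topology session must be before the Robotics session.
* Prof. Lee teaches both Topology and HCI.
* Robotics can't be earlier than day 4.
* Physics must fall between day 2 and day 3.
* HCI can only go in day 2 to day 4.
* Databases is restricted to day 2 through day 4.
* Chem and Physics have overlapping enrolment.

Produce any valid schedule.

Robotics=day 5, Econ=day 1, Topology=day 4, Logic=day 2, Compilers=day 2, Databases=day 2, Chem=day 1, HCI=day 2, Physics=day 2

Checking: Topology(day 4) before Robotics(day 5); Econ(day 1) != Logic(day 2); Chem(day 1) != Physics(day 2); Topology(day 4) != HCI(day 2); Physics = Compilers = day 2; Physics=day 2 in [day 2,day 3]; Robotics=day 5 in [day 4,day 5]; Compilers=day 2 in [day 2,day 5]; Databases=day 2 in [day 2,day 4]; HCI=day 2 in [day 2,day 4]; Topology=day 4 in [day 4,day 4]; Chem=day 1 in [day 1,day 2].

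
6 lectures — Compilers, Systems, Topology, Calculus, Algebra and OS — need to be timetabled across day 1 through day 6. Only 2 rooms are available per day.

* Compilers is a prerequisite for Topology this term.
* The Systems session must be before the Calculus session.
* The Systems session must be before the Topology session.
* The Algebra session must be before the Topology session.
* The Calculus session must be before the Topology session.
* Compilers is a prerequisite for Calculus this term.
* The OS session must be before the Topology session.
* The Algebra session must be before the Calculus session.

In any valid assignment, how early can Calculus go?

day 3

Precedence pushes Calculus to at least day 2; downstream work caps Calculus at day 5.
Calculus at day 3 is achievable: Compilers -> day 1; Algebra -> day 2; Calculus -> day 3; OS -> day 2; Topology -> day 4; Systems -> day 1.
Nothing earlier works — the capacity limit rule out every day before day 3.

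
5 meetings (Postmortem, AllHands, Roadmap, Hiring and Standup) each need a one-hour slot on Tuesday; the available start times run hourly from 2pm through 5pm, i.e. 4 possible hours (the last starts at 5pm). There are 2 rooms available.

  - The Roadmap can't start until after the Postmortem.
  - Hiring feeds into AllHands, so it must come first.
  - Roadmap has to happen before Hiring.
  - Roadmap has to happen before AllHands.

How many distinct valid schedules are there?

4

Enumerating: AllHands=5pm; Postmortem=2pm; Roadmap=3pm; Standup=2pm; Hiring=4pm | AllHands=5pm; Hiring=4pm; Postmortem=2pm; Roadmap=3pm; Standup=3pm | Postmortem=2pm, Standup=4pm, Hiring=4pm, Roadmap=3pm, AllHands=5pm | Roadmap=3pm, Standup=5pm, Hiring=4pm, AllHands=5pm, Postmortem=2pm.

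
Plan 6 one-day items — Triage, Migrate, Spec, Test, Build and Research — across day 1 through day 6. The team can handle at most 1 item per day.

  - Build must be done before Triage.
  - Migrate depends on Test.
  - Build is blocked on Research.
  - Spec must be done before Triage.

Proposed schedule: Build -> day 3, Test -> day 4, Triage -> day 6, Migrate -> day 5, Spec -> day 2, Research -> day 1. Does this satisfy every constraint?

The team can handle at most 1 item per day — holds.
Migrate depends on Test — holds.
Build must be done before Triage — holds.
Spec must be done before Triage — holds.
Build is blocked on Research — holds.

Yes, all constraints hold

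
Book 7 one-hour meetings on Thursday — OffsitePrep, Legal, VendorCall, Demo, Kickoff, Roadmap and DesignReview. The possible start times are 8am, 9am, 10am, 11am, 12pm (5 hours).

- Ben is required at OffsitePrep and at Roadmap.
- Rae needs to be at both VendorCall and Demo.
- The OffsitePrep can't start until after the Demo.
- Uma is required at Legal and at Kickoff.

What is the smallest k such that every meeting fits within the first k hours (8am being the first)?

The precedence chain requires at least 2 distinct hours.
2 works (last occupied hour: 9am): for example Kickoff in 9am; Legal in 8am; VendorCall in 9am; OffsitePrep in 9am; DesignReview in 8am; Roadmap in 8am; Demo in 8am.

2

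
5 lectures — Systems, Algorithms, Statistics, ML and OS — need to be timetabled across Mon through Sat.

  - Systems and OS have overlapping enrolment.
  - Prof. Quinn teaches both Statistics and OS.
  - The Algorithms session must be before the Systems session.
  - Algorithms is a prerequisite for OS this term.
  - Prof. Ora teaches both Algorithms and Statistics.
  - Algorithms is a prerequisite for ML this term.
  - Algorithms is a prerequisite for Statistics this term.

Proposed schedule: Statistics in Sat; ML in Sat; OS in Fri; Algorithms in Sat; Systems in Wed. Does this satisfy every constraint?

Invalid. The Algorithms session must be before the Systems session.

Algorithms is a prerequisite for Statistics this term — violated.
The Algorithms session must be before the Systems session — violated.
Systems and OS have overlapping enrolment — holds.
Prof. Quinn teaches both Statistics and OS — holds.
Algorithms is a prerequisite for ML this term — violated.
Prof. Ora teaches both Algorithms and Statistics — violated.
Algorithms is a prerequisite for OS this term — violated.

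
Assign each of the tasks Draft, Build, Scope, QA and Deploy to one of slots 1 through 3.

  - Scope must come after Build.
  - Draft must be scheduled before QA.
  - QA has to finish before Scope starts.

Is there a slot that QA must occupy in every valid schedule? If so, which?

2

Precedence pushes QA to at least 2; downstream work caps QA at 2.
So QA is pinned to 2.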